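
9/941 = 9/941 =0.01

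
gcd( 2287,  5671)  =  1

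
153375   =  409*375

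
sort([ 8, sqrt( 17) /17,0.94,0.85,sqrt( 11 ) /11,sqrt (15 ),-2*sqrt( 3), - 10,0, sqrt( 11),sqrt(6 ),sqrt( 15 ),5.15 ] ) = [-10, -2*  sqrt( 3 ),0,sqrt( 17)/17,sqrt( 11 )/11,  0.85,0.94,sqrt( 6 ), sqrt(11 ),  sqrt( 15 ), sqrt( 15 ), 5.15,8] 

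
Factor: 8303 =19^2*23^1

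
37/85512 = 37/85512 =0.00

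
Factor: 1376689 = 179^1*7691^1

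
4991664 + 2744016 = 7735680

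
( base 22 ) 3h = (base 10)83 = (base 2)1010011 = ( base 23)3E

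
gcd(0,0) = 0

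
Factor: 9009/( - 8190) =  -11/10 = - 2^( - 1 )*5^ (-1)*11^1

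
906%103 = 82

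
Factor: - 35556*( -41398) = 2^3 * 3^1 * 7^1*2957^1*2963^1 = 1471947288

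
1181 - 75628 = -74447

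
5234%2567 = 100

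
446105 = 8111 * 55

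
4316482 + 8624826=12941308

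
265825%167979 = 97846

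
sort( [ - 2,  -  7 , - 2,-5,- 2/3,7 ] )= [ - 7, - 5, - 2, - 2, - 2/3, 7 ] 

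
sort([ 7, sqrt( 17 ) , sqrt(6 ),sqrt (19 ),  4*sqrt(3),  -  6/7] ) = [ - 6/7,sqrt( 6 ), sqrt( 17),sqrt( 19 ),  4*sqrt( 3),7] 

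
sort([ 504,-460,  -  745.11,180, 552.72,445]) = [ - 745.11, - 460, 180, 445 , 504,552.72]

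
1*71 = 71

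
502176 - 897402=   -  395226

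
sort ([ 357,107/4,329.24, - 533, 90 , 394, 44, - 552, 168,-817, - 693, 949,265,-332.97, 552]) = [ - 817, - 693 ,-552, - 533, - 332.97,107/4, 44, 90, 168, 265,329.24, 357, 394,552, 949]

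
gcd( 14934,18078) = 786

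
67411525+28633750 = 96045275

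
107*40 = 4280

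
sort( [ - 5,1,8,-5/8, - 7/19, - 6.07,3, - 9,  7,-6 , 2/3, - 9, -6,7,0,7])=[ - 9, - 9, - 6.07,  -  6,-6, - 5, - 5/8, - 7/19,0, 2/3,1, 3,7, 7,7,8] 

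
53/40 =1 + 13/40=1.32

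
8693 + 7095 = 15788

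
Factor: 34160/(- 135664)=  - 5^1*7^1*139^ ( - 1) = - 35/139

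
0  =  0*160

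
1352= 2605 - 1253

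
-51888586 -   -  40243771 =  - 11644815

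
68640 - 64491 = 4149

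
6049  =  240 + 5809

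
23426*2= 46852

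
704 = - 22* (-32) 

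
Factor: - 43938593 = -41^1  *179^1*5987^1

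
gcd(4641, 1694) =7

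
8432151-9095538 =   -  663387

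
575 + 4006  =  4581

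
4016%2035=1981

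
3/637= 3/637 = 0.00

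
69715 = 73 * 955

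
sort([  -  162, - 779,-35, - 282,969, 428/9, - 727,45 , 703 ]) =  [ -779,-727 ,-282, - 162,-35, 45, 428/9,703, 969 ] 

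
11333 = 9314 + 2019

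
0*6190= 0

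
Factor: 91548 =2^2*3^2 * 2543^1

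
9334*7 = 65338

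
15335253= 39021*393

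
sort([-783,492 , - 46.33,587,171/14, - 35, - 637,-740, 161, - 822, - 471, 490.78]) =[ - 822, - 783 , - 740,-637, - 471, -46.33, - 35,  171/14, 161 , 490.78, 492,587 ] 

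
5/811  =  5/811=0.01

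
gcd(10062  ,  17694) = 18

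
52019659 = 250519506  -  198499847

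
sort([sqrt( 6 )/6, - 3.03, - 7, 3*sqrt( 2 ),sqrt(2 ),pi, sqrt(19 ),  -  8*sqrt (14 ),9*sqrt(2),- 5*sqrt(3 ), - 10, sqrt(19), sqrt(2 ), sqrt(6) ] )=[ - 8* sqrt( 14), - 10, - 5 * sqrt(3), - 7, - 3.03, sqrt(6 ) /6 , sqrt( 2), sqrt( 2 ), sqrt( 6 ), pi, 3 * sqrt(2 ), sqrt ( 19),sqrt(19), 9 * sqrt(2 )]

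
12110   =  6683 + 5427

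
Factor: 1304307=3^2*23^1*6301^1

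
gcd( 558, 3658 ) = 62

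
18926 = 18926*1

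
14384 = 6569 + 7815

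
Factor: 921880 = 2^3 * 5^1 * 19^1*1213^1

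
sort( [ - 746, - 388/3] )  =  [ - 746, - 388/3] 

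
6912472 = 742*9316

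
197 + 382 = 579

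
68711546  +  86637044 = 155348590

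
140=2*70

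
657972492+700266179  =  1358238671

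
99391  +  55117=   154508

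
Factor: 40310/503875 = 2^1*5^( - 2) = 2/25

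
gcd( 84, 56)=28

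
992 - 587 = 405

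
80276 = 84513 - 4237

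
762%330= 102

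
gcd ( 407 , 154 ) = 11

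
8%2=0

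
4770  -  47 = 4723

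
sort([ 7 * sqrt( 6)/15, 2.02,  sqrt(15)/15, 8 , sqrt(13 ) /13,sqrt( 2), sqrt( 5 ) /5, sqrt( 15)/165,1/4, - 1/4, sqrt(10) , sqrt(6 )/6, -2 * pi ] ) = [ - 2*pi, - 1/4,sqrt (15 ) /165, 1/4, sqrt(15 ) /15,  sqrt( 13 )/13,sqrt(6) /6, sqrt ( 5)/5,7*sqrt(6 ) /15,sqrt( 2 ), 2.02 , sqrt( 10 ), 8]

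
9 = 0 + 9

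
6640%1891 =967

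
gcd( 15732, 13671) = 9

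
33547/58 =578 + 23/58 =578.40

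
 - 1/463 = -1/463 = -  0.00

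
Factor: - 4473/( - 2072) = 639/296=2^( - 3 ) * 3^2*37^(- 1 )*71^1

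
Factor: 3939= 3^1*13^1 *101^1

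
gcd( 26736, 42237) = 3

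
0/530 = 0 = 0.00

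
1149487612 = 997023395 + 152464217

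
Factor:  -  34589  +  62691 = 28102 = 2^1 * 14051^1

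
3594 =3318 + 276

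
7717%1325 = 1092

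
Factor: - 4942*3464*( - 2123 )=36343823824= 2^4 * 7^1* 11^1* 193^1*353^1*433^1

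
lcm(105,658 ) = 9870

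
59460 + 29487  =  88947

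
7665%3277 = 1111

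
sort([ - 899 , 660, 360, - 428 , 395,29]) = [ - 899,  -  428,29, 360,  395 , 660 ]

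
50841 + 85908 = 136749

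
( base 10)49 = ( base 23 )23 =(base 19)2b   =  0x31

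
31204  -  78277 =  - 47073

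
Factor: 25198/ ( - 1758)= -3^ (-1)*43^1   =  -43/3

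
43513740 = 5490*7926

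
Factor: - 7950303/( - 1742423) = 3^2*19^2*2447^1*1742423^( - 1) 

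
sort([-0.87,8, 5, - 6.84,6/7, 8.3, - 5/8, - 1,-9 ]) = [ - 9, - 6.84, - 1, - 0.87, - 5/8, 6/7,5, 8, 8.3]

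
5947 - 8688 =-2741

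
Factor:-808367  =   - 7^1*17^1*6793^1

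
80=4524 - 4444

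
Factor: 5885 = 5^1*11^1*107^1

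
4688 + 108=4796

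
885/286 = 3 + 27/286  =  3.09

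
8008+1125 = 9133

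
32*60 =1920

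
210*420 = 88200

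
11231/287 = 39+ 38/287= 39.13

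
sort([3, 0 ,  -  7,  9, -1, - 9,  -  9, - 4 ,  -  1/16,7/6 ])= [ - 9, - 9, -7, - 4, - 1, - 1/16, 0, 7/6 , 3,  9]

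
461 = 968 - 507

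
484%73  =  46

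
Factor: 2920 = 2^3*5^1*73^1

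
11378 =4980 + 6398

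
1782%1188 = 594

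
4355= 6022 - 1667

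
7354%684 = 514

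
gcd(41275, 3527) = 1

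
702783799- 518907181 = 183876618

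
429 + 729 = 1158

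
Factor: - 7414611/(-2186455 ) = 3^1*5^(  -  1 )*17^(-1)*29^ (-1) *31^1*61^1*887^( - 1) * 1307^1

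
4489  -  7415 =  -2926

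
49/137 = 49/137  =  0.36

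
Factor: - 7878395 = -5^1 * 7^1*17^1*13241^1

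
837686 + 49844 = 887530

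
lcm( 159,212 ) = 636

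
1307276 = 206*6346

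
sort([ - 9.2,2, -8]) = [-9.2,-8, 2]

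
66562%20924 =3790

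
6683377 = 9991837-3308460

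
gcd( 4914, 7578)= 18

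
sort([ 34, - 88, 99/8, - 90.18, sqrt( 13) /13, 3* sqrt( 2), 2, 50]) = [ - 90.18, - 88, sqrt( 13)/13, 2, 3*sqrt( 2) , 99/8, 34, 50]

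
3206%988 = 242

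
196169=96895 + 99274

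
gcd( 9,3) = 3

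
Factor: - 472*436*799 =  - 2^5*17^1*47^1*59^1 * 109^1 = -164427808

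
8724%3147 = 2430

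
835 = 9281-8446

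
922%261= 139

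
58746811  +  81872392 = 140619203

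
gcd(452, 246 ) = 2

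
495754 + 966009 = 1461763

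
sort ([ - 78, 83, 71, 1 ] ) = [ - 78, 1, 71,83]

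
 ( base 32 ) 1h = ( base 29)1K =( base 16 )31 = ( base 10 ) 49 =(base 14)37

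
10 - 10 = 0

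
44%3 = 2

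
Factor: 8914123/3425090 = 2^( - 1 )*5^( - 1)*37^ ( - 1) * 53^1*79^1*2129^1*9257^( - 1)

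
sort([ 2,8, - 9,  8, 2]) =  [ -9,2,2,8,8]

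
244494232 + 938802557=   1183296789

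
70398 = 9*7822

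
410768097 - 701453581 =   -  290685484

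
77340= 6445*12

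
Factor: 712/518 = 356/259=2^2* 7^( - 1 )*37^(  -  1 ) * 89^1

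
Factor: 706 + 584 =2^1* 3^1*5^1*43^1 = 1290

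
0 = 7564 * 0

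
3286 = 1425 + 1861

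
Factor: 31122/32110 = 3^2*5^( - 1) *7^1*13^( - 1 ) =63/65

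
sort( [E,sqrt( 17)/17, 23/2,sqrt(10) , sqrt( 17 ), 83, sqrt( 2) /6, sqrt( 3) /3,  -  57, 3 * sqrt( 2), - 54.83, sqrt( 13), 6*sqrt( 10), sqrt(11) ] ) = [ - 57, - 54.83, sqrt(2 )/6,sqrt (17 )/17, sqrt( 3)/3, E,sqrt( 10 ), sqrt( 11), sqrt(  13), sqrt( 17), 3*sqrt( 2),23/2,6*sqrt( 10 ), 83]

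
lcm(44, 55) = 220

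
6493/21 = 6493/21 = 309.19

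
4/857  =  4/857 = 0.00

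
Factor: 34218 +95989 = 130207 = 7^1* 11^1* 19^1*89^1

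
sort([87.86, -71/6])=[-71/6,87.86 ]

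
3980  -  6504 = - 2524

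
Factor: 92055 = 3^1*5^1*17^1*19^2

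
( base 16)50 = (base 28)2o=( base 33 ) 2E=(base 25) 35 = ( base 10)80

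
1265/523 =2+219/523  =  2.42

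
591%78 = 45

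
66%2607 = 66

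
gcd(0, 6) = 6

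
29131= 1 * 29131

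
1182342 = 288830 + 893512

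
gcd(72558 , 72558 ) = 72558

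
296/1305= 296/1305=0.23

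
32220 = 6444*5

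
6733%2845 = 1043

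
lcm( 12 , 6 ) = 12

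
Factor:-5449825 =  - 5^2*29^1 * 7517^1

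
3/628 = 3/628 = 0.00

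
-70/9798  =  -1+4864/4899 = -  0.01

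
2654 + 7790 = 10444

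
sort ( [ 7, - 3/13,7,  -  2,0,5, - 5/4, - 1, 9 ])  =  [-2,-5/4, - 1,  -  3/13,0 , 5, 7,7,9 ]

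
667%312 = 43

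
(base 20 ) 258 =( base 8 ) 1614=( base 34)QO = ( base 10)908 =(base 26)18O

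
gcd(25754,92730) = 2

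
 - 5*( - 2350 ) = 11750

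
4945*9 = 44505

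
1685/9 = 187  +  2/9 = 187.22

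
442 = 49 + 393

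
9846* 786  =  7738956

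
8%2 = 0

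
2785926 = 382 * 7293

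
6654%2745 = 1164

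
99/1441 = 9/131 = 0.07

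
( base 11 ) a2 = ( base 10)112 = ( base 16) 70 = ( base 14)80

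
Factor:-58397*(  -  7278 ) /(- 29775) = - 2^1*5^( - 2)*23^1*397^( -1)*1213^1*2539^1 = -141671122/9925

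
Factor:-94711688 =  - 2^3 * 1931^1*6131^1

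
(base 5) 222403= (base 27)AKN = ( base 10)7853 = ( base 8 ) 17255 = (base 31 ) 85A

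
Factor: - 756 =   -  2^2 * 3^3 *7^1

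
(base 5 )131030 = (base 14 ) 1c32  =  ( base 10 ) 5140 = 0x1414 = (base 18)ffa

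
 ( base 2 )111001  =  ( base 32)1P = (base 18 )33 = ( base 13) 45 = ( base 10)57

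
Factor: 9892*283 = 2799436 =2^2*283^1* 2473^1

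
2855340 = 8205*348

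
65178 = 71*918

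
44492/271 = 44492/271 = 164.18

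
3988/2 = 1994 = 1994.00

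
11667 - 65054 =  -53387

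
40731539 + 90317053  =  131048592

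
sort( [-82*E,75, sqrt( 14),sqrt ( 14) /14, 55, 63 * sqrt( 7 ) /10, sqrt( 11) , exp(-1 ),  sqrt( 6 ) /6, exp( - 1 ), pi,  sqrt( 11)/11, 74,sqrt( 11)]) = [-82 * E, sqrt( 14 )/14, sqrt(11 )/11,exp (  -  1 ),exp(-1 ), sqrt(6 )/6, pi, sqrt( 11 ), sqrt( 11 ) , sqrt( 14 ), 63*sqrt( 7 ) /10, 55,74,75 ] 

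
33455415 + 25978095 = 59433510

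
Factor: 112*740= 2^6 * 5^1 * 7^1*37^1=   82880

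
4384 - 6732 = - 2348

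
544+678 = 1222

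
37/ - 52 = - 1+ 15/52 = - 0.71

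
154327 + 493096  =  647423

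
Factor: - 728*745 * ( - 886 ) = 2^4 * 5^1*7^1*13^1*149^1*443^1 = 480530960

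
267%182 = 85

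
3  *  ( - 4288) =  - 12864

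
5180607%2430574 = 319459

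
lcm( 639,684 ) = 48564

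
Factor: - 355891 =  - 355891^1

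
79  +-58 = 21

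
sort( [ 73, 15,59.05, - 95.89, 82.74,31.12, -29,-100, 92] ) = [ - 100,-95.89, - 29, 15,  31.12,  59.05, 73, 82.74, 92]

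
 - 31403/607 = -31403/607  =  - 51.73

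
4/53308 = 1/13327 = 0.00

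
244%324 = 244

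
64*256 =16384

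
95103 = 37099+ 58004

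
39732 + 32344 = 72076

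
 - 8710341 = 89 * ( -97869)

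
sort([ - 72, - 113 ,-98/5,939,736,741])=[ -113, - 72, - 98/5, 736 , 741,939] 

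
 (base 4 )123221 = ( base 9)2375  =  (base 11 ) 1369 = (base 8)3351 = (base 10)1769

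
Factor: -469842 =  - 2^1 * 3^1*78307^1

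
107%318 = 107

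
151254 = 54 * 2801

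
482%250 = 232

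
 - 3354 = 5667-9021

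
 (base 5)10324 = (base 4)23022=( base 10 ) 714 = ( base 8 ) 1312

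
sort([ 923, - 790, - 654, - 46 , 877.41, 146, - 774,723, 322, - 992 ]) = [ - 992, - 790,-774, - 654, - 46, 146, 322,  723, 877.41, 923]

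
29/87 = 1/3 = 0.33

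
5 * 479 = 2395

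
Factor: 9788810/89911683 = 2^1* 3^( -2) * 5^1 * 199^1 * 4919^1*9990187^( - 1)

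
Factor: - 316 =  - 2^2*79^1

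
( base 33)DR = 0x1C8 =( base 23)JJ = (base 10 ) 456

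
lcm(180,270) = 540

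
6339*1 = 6339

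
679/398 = 679/398 =1.71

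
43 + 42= 85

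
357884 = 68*5263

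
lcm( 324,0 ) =0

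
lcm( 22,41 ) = 902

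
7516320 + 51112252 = 58628572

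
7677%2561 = 2555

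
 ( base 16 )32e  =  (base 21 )1HG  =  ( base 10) 814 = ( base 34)NW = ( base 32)PE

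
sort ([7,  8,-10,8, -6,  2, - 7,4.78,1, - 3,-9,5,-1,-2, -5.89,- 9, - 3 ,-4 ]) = [- 10, - 9,-9 , - 7, - 6, - 5.89,  -  4, - 3, - 3, - 2, - 1,1,2,4.78,5, 7, 8,8 ]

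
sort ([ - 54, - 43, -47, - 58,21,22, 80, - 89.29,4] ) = [ - 89.29, - 58,  -  54,-47, - 43,4, 21, 22,80 ] 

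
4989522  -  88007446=- 83017924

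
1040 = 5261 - 4221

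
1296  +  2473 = 3769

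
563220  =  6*93870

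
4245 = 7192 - 2947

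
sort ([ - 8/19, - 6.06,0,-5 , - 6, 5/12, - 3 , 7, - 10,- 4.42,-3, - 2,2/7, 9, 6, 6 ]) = [-10,-6.06, - 6, - 5, - 4.42, - 3, - 3, - 2, - 8/19,  0, 2/7,5/12,6,  6, 7, 9 ] 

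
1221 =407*3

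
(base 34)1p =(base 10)59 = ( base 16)3b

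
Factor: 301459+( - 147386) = 154073^1 = 154073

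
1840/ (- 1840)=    - 1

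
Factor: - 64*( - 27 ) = 2^6*3^3=1728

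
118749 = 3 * 39583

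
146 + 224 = 370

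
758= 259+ 499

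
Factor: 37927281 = 3^1*7^1* 1806061^1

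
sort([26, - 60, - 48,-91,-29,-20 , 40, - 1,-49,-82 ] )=[-91,  -  82,  -  60,  -  49, - 48, - 29,- 20 , - 1,26,  40]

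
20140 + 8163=28303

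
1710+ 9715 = 11425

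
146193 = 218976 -72783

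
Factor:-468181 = - 7^1*66883^1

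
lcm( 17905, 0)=0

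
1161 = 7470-6309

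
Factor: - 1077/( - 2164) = 2^( - 2)*3^1 * 359^1*541^( - 1 )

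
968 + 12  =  980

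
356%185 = 171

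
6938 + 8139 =15077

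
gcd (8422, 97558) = 2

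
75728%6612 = 2996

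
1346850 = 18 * 74825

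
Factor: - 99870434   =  - 2^1*49935217^1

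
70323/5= 70323/5 = 14064.60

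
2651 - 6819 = - 4168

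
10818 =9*1202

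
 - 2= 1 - 3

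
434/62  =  7 = 7.00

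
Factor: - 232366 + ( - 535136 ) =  - 2^1 * 3^3 * 61^1*233^1 = - 767502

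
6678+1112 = 7790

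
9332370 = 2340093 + 6992277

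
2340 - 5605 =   -  3265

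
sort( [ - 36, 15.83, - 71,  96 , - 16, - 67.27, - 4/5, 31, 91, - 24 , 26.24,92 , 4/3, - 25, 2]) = [ - 71,  -  67.27, - 36, - 25, -24, - 16, - 4/5, 4/3 , 2, 15.83,26.24, 31,91,92, 96]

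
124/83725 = 124/83725  =  0.00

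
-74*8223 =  - 608502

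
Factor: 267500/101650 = 2^1*5^2*19^( - 1) = 50/19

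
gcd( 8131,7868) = 1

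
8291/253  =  8291/253 = 32.77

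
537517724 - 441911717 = 95606007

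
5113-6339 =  - 1226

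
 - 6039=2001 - 8040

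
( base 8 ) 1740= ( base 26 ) 1C4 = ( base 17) 376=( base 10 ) 992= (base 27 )19k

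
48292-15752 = 32540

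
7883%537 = 365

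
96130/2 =48065= 48065.00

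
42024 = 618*68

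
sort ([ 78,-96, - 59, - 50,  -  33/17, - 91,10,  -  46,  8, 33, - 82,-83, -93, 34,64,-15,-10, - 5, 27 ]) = [-96, - 93,- 91 ,-83, - 82, - 59, - 50, - 46,-15, - 10, - 5, - 33/17, 8,10,27, 33 , 34, 64,78 ]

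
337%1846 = 337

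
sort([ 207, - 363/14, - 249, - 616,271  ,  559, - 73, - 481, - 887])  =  [ - 887, - 616, - 481, - 249, - 73, - 363/14,207,271, 559] 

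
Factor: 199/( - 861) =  - 3^( - 1 ) * 7^( - 1 )*41^( - 1) *199^1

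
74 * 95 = 7030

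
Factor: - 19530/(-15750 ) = 5^( - 2 )*31^1 = 31/25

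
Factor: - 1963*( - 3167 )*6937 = 7^1*13^1*151^1 * 991^1*3167^1 = 43126087277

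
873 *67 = 58491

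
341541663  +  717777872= 1059319535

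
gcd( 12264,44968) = 4088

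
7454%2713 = 2028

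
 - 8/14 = -1 + 3/7 = - 0.57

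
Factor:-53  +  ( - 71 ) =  - 124 = -2^2*31^1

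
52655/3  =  52655/3  =  17551.67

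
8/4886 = 4/2443 = 0.00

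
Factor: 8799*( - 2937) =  -3^2 * 7^1*11^1 *89^1*419^1 = -25842663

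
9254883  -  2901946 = 6352937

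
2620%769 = 313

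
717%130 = 67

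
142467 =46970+95497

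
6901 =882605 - 875704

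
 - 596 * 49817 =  - 29690932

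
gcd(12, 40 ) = 4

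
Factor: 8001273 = 3^1*7^1*41^1*9293^1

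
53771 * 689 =37048219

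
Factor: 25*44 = 2^2*5^2 * 11^1 = 1100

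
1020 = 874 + 146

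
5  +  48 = 53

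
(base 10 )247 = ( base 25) 9m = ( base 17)E9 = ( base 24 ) A7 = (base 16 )F7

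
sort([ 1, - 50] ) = [ - 50,1]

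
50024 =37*1352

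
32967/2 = 16483 + 1/2 = 16483.50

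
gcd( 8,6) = 2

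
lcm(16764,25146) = 50292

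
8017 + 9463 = 17480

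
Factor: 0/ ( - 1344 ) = 0 = 0^1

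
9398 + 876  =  10274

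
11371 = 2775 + 8596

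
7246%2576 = 2094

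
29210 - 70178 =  - 40968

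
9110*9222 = 84012420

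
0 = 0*1392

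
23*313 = 7199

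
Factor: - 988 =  - 2^2 *13^1 * 19^1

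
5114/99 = 5114/99 = 51.66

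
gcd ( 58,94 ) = 2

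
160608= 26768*6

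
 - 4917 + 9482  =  4565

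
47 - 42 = 5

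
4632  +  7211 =11843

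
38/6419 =38/6419 = 0.01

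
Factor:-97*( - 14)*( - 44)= - 2^3*7^1*11^1*97^1 = -59752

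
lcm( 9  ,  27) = 27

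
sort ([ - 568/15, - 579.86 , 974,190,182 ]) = [ - 579.86,-568/15,182,190,  974]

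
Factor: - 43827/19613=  - 3^1*7^1*11^(-1)*1783^( - 1) * 2087^1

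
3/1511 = 3/1511 = 0.00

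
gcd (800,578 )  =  2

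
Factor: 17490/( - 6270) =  - 53/19 = -19^( - 1 )*53^1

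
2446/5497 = 2446/5497=0.44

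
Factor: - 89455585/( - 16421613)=3^(- 1)* 5^1*13^(-1 ) * 61^1*109^( - 1)*241^1*1217^1*3863^(-1) 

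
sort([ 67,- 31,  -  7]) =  [ - 31,-7,67 ]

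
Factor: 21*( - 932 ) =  - 2^2*3^1*7^1*233^1 = -19572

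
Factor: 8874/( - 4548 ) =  - 2^(-1 )*3^1*17^1*29^1*379^(  -  1) = - 1479/758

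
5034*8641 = 43498794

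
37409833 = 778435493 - 741025660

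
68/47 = 68/47 = 1.45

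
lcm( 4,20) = 20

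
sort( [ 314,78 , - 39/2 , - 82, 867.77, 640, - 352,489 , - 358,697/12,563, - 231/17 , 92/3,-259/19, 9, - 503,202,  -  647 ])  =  [ - 647 , - 503,  -  358,-352,-82,-39/2, - 259/19,  -  231/17,9, 92/3,697/12 , 78,202,314,489, 563,640,867.77 ] 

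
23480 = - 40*( -587) 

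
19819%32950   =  19819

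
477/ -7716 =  - 159/2572=- 0.06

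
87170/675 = 129 + 19/135 = 129.14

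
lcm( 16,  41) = 656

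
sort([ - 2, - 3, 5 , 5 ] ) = [ - 3  , - 2,  5, 5] 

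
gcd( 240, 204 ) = 12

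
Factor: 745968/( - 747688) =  - 2^1*3^1* 19^( - 1 )*4919^ ( - 1)*15541^1 = - 93246/93461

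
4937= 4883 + 54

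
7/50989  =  7/50989 = 0.00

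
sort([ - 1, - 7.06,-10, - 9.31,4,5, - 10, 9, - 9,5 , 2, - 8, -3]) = [ - 10, - 10 ,-9.31 ,- 9,-8, - 7.06, - 3, -1,2,4,5,5, 9] 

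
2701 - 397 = 2304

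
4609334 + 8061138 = 12670472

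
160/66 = 80/33  =  2.42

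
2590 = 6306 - 3716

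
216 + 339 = 555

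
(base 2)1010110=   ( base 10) 86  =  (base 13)68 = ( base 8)126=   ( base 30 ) 2Q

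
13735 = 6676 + 7059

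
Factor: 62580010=2^1 * 5^1 * 23^1*31^1*67^1*131^1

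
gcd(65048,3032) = 8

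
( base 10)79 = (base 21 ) 3G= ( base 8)117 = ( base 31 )2h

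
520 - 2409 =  -1889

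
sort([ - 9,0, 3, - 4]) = [-9 ,- 4,0, 3 ] 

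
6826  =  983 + 5843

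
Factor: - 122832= - 2^4*3^2*853^1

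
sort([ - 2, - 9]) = [ - 9, -2]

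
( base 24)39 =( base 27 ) 30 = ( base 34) 2d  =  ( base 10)81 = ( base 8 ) 121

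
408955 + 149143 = 558098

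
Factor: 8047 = 13^1*619^1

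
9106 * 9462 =86160972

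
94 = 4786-4692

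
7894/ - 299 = -27 + 179/299  =  -26.40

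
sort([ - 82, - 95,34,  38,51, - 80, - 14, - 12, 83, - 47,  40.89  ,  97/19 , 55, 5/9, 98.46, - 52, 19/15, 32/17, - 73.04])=[ - 95 , - 82, - 80, - 73.04, - 52, - 47, - 14  , - 12, 5/9, 19/15,32/17, 97/19, 34,38, 40.89, 51, 55,83, 98.46 ]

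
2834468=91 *31148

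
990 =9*110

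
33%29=4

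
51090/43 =51090/43 = 1188.14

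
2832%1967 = 865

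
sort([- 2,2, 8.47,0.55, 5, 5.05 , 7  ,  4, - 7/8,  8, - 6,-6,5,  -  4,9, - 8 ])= [-8,-6,  -  6,-4 , - 2,  -  7/8,0.55 , 2,4,5, 5,5.05,7,8,8.47, 9 ] 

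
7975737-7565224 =410513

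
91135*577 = 52584895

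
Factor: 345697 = 11^2*2857^1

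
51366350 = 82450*623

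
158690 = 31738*5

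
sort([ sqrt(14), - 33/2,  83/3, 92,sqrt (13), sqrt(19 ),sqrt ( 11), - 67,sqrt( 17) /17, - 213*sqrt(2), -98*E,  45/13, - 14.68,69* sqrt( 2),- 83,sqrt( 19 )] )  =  [ - 213*sqrt(2),  -  98 * E, - 83, - 67, - 33/2,  -  14.68 , sqrt ( 17) /17, sqrt(11 ),  45/13,sqrt( 13), sqrt ( 14 ),sqrt(19 ),sqrt(19), 83/3,92,  69 * sqrt(2 )]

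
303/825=101/275 = 0.37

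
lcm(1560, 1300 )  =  7800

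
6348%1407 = 720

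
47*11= 517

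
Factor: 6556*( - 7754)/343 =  - 50835224/343 =- 2^3*7^( - 3)*11^1 * 149^1*3877^1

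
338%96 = 50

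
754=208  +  546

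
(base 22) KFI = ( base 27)dkb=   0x272C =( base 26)eli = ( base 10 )10028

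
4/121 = 4/121  =  0.03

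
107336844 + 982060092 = 1089396936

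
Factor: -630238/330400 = -763/400 = -2^ (-4)*5^(- 2 ) * 7^1*109^1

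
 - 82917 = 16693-99610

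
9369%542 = 155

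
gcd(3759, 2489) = 1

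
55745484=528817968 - 473072484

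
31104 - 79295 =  -48191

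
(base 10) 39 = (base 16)27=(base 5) 124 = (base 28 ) 1b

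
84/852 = 7/71 = 0.10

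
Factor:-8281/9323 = - 7^2 *13^2*9323^( - 1 )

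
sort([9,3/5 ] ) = [3/5,9 ] 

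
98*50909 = 4989082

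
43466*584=25384144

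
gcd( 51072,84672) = 1344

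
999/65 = 999/65 = 15.37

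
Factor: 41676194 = 2^1*7^1*149^1*19979^1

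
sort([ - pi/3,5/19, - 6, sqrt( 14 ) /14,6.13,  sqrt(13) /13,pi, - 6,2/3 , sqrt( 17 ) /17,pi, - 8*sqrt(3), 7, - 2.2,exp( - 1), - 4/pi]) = [ - 8*sqrt( 3), - 6,  -  6,-2.2,- 4/pi, - pi/3, sqrt(17 )/17,5/19,sqrt( 14)/14 , sqrt( 13)/13,exp( - 1 ),2/3,pi,pi,6.13,7]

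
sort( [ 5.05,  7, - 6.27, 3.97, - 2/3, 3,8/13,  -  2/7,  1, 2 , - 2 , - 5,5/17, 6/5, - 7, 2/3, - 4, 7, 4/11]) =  [  -  7, - 6.27, - 5, -4, - 2 , - 2/3,  -  2/7, 5/17, 4/11 , 8/13, 2/3,1, 6/5,2,3,3.97, 5.05, 7  ,  7] 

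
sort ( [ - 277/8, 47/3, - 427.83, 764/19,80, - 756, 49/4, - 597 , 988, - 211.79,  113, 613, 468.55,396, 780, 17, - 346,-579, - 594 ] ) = [ - 756, - 597,- 594, - 579, - 427.83,-346, - 211.79, - 277/8,49/4 , 47/3, 17 , 764/19 , 80,  113, 396 , 468.55, 613,780, 988 ]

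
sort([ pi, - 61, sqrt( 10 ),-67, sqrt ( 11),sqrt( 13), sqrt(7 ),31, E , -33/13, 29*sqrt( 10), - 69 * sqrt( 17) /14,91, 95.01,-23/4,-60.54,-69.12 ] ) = [ - 69.12, -67 , - 61,-60.54 , - 69 *sqrt( 17 ) /14, - 23/4, - 33/13, sqrt( 7) , E, pi, sqrt( 10 ), sqrt( 11), sqrt( 13),31,91, 29*sqrt( 10), 95.01]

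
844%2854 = 844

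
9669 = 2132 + 7537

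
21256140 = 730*29118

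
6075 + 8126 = 14201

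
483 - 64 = 419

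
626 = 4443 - 3817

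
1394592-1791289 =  - 396697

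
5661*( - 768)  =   - 4347648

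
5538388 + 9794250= 15332638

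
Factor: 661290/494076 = 2^( -1 ) * 5^1*7^1*11^ ( - 1)*19^( - 1)*47^1*67^1*197^( - 1 ) = 110215/82346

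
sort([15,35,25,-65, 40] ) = [ - 65, 15, 25 , 35,  40]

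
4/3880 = 1/970 = 0.00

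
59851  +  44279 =104130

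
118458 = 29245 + 89213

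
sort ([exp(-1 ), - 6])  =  [ - 6,exp( - 1) ] 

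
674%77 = 58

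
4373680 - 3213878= 1159802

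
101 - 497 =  - 396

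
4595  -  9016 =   -  4421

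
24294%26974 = 24294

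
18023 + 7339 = 25362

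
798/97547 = 798/97547 =0.01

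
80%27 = 26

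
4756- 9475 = - 4719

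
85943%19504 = 7927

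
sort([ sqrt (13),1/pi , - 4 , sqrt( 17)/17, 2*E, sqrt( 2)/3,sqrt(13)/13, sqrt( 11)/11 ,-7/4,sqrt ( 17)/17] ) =[  -  4,  -  7/4,sqrt( 17)/17, sqrt(17)/17, sqrt( 13)/13 , sqrt (11) /11,  1/pi,sqrt(2)/3, sqrt( 13), 2*E]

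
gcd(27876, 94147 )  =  1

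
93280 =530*176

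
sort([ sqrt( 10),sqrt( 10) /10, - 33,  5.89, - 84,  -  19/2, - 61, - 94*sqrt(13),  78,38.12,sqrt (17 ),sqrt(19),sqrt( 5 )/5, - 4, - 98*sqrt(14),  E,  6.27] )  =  [ - 98*sqrt(14 ), - 94*sqrt(13 ), - 84, - 61,-33, - 19/2, - 4,sqrt ( 10) /10, sqrt ( 5 )/5,E, sqrt( 10 ),  sqrt(17 ),sqrt( 19 ), 5.89, 6.27,38.12,78]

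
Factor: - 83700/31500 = - 93/35 = - 3^1 *5^( - 1 )*7^( - 1) * 31^1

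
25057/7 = 3579+4/7 = 3579.57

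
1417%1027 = 390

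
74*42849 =3170826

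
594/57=198/19=10.42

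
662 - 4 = 658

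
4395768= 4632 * 949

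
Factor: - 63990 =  - 2^1* 3^4*5^1*79^1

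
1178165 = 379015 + 799150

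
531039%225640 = 79759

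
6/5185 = 6/5185 = 0.00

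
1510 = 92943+- 91433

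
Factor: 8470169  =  8470169^1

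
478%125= 103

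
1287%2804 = 1287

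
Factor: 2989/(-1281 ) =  - 3^( - 1 )*7^1 = -7/3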